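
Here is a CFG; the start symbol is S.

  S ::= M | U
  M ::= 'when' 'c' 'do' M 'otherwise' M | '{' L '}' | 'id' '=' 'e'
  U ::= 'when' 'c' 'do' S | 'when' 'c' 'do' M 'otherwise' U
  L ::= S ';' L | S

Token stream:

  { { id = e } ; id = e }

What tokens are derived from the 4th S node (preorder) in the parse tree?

[S [M { [L [S [M { [L [S [M id = e]]] }]] ; [L [S [M id = e]]]] }]]

id = e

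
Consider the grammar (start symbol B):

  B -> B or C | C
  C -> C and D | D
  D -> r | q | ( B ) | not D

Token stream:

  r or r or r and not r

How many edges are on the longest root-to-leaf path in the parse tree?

[B [B [B [C [D r]]] or [C [D r]]] or [C [C [D r]] and [D not [D r]]]]

5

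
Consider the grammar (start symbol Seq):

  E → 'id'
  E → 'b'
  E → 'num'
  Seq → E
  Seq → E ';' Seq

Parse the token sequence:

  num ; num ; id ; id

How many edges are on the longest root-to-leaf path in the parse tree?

5

[Seq [E num] ; [Seq [E num] ; [Seq [E id] ; [Seq [E id]]]]]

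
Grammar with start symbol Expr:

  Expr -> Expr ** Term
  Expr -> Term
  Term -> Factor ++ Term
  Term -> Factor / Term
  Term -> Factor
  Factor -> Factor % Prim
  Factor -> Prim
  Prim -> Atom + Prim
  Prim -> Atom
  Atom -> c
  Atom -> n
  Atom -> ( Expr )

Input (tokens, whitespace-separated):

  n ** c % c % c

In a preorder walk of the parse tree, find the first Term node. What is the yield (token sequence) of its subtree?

n

[Expr [Expr [Term [Factor [Prim [Atom n]]]]] ** [Term [Factor [Factor [Factor [Prim [Atom c]]] % [Prim [Atom c]]] % [Prim [Atom c]]]]]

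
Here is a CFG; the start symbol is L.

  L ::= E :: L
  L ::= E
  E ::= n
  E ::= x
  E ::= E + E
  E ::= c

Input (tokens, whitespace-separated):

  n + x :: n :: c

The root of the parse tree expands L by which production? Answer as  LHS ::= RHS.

L ::= E :: L

[L [E [E n] + [E x]] :: [L [E n] :: [L [E c]]]]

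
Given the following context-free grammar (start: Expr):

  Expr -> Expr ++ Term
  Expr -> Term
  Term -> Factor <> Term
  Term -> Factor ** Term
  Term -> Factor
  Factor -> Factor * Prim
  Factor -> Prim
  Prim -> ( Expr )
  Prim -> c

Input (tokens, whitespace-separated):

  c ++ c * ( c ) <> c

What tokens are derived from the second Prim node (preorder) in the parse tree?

c

[Expr [Expr [Term [Factor [Prim c]]]] ++ [Term [Factor [Factor [Prim c]] * [Prim ( [Expr [Term [Factor [Prim c]]]] )]] <> [Term [Factor [Prim c]]]]]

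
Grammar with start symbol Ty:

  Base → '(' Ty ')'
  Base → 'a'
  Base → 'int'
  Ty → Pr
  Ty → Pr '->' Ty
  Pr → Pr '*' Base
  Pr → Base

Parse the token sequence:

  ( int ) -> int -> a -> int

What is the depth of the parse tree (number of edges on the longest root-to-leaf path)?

[Ty [Pr [Base ( [Ty [Pr [Base int]]] )]] -> [Ty [Pr [Base int]] -> [Ty [Pr [Base a]] -> [Ty [Pr [Base int]]]]]]

6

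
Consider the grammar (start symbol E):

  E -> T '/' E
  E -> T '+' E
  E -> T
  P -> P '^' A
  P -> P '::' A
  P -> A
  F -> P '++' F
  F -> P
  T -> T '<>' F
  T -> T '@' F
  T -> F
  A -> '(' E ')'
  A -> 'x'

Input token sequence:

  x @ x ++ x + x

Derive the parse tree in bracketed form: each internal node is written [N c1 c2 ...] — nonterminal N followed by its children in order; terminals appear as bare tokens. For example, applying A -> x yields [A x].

E
T + E
T @ F + E
F @ F + E
P @ F + E
A @ F + E
x @ F + E
x @ P ++ F + E
x @ A ++ F + E
x @ x ++ F + E
x @ x ++ P + E
x @ x ++ A + E
x @ x ++ x + E
x @ x ++ x + T
x @ x ++ x + F
x @ x ++ x + P
x @ x ++ x + A
x @ x ++ x + x

[E [T [T [F [P [A x]]]] @ [F [P [A x]] ++ [F [P [A x]]]]] + [E [T [F [P [A x]]]]]]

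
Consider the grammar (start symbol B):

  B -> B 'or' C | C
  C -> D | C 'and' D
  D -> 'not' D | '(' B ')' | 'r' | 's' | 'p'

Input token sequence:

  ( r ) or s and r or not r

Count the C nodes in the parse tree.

[B [B [B [C [D ( [B [C [D r]]] )]]] or [C [C [D s]] and [D r]]] or [C [D not [D r]]]]

5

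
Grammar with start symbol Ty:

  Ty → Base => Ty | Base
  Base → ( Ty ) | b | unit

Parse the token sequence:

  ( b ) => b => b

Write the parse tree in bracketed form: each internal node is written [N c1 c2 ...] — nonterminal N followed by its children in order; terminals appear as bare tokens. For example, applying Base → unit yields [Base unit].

[Ty [Base ( [Ty [Base b]] )] => [Ty [Base b] => [Ty [Base b]]]]

Ty
Base => Ty
( Ty ) => Ty
( Base ) => Ty
( b ) => Ty
( b ) => Base => Ty
( b ) => b => Ty
( b ) => b => Base
( b ) => b => b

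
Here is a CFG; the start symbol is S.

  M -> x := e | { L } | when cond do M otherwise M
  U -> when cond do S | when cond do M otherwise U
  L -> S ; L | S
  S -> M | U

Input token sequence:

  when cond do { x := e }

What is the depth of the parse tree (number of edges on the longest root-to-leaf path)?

[S [U when cond do [S [M { [L [S [M x := e]]] }]]]]

7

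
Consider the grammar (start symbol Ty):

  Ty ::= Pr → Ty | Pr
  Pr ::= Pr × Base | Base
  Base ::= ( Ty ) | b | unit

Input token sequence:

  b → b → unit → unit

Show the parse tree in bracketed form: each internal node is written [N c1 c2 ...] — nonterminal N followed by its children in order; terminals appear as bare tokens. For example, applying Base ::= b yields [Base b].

[Ty [Pr [Base b]] → [Ty [Pr [Base b]] → [Ty [Pr [Base unit]] → [Ty [Pr [Base unit]]]]]]

Ty
Pr → Ty
Base → Ty
b → Ty
b → Pr → Ty
b → Base → Ty
b → b → Ty
b → b → Pr → Ty
b → b → Base → Ty
b → b → unit → Ty
b → b → unit → Pr
b → b → unit → Base
b → b → unit → unit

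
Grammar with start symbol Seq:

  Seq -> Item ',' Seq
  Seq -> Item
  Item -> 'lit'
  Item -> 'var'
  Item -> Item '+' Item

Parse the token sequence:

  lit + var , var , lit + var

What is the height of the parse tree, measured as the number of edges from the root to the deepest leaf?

[Seq [Item [Item lit] + [Item var]] , [Seq [Item var] , [Seq [Item [Item lit] + [Item var]]]]]

5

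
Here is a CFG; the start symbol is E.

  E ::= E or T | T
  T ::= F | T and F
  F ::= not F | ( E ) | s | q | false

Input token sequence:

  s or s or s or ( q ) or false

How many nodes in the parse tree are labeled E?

6

[E [E [E [E [E [T [F s]]] or [T [F s]]] or [T [F s]]] or [T [F ( [E [T [F q]]] )]]] or [T [F false]]]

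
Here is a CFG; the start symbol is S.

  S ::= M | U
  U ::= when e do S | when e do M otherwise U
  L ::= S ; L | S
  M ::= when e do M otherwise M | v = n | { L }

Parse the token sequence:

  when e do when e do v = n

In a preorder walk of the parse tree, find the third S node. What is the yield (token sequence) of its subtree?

v = n

[S [U when e do [S [U when e do [S [M v = n]]]]]]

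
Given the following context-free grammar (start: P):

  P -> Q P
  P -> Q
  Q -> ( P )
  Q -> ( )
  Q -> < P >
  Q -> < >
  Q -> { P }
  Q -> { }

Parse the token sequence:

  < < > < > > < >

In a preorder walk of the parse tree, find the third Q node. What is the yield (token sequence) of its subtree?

< >

[P [Q < [P [Q < >] [P [Q < >]]] >] [P [Q < >]]]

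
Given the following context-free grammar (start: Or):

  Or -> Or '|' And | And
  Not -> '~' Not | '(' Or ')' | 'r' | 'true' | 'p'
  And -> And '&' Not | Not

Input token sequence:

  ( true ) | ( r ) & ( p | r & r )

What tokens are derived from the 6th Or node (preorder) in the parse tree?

p

[Or [Or [And [Not ( [Or [And [Not true]]] )]]] | [And [And [Not ( [Or [And [Not r]]] )]] & [Not ( [Or [Or [And [Not p]]] | [And [And [Not r]] & [Not r]]] )]]]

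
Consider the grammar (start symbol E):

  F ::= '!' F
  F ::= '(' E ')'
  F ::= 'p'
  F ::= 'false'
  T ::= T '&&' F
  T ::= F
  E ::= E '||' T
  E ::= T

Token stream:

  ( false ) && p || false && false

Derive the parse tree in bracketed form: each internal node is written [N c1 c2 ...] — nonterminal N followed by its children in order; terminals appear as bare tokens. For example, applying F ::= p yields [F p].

E
E || T
T || T
T && F || T
F && F || T
( E ) && F || T
( T ) && F || T
( F ) && F || T
( false ) && F || T
( false ) && p || T
( false ) && p || T && F
( false ) && p || F && F
( false ) && p || false && F
( false ) && p || false && false

[E [E [T [T [F ( [E [T [F false]]] )]] && [F p]]] || [T [T [F false]] && [F false]]]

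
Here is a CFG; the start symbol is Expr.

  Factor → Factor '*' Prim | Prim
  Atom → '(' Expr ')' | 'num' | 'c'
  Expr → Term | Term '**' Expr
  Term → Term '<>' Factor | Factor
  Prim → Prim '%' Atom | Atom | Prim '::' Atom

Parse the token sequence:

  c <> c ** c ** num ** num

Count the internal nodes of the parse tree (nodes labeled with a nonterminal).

[Expr [Term [Term [Factor [Prim [Atom c]]]] <> [Factor [Prim [Atom c]]]] ** [Expr [Term [Factor [Prim [Atom c]]]] ** [Expr [Term [Factor [Prim [Atom num]]]] ** [Expr [Term [Factor [Prim [Atom num]]]]]]]]

24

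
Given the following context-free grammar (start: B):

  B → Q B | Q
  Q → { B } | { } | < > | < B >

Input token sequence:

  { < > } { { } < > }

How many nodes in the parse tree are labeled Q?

5

[B [Q { [B [Q < >]] }] [B [Q { [B [Q { }] [B [Q < >]]] }]]]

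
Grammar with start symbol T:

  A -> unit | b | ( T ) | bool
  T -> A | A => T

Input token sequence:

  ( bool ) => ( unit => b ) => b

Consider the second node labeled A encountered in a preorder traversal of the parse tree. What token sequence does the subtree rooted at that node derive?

[T [A ( [T [A bool]] )] => [T [A ( [T [A unit] => [T [A b]]] )] => [T [A b]]]]

bool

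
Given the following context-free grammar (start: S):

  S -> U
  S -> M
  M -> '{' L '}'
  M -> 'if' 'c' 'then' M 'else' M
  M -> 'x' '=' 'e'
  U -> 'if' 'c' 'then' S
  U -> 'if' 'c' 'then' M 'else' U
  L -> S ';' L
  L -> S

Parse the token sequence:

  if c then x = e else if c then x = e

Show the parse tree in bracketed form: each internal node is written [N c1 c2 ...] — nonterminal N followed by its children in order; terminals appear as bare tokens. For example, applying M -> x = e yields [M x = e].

[S [U if c then [M x = e] else [U if c then [S [M x = e]]]]]

S
U
if c then M else U
if c then x = e else U
if c then x = e else if c then S
if c then x = e else if c then M
if c then x = e else if c then x = e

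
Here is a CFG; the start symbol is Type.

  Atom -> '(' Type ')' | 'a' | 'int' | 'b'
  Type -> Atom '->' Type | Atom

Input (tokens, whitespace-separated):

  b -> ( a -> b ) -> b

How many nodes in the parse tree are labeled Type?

5

[Type [Atom b] -> [Type [Atom ( [Type [Atom a] -> [Type [Atom b]]] )] -> [Type [Atom b]]]]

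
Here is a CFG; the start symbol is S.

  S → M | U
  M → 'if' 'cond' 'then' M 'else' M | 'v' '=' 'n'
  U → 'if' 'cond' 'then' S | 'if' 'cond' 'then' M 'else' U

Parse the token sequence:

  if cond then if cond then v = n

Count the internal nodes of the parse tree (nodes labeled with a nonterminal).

6

[S [U if cond then [S [U if cond then [S [M v = n]]]]]]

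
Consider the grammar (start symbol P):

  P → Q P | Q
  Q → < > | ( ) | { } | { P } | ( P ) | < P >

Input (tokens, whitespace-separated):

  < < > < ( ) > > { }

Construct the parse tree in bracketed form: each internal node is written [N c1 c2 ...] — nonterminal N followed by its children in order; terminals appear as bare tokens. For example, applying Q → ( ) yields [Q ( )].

P
Q P
< P > P
< Q P > P
< < > P > P
< < > Q > P
< < > < P > > P
< < > < Q > > P
< < > < ( ) > > P
< < > < ( ) > > Q
< < > < ( ) > > { }

[P [Q < [P [Q < >] [P [Q < [P [Q ( )]] >]]] >] [P [Q { }]]]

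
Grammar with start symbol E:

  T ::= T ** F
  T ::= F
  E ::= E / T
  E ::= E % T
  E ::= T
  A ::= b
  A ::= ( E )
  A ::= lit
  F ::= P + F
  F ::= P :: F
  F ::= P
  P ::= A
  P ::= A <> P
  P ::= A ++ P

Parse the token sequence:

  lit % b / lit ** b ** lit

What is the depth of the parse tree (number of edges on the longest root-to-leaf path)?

[E [E [E [T [F [P [A lit]]]]] % [T [F [P [A b]]]]] / [T [T [T [F [P [A lit]]]] ** [F [P [A b]]]] ** [F [P [A lit]]]]]

7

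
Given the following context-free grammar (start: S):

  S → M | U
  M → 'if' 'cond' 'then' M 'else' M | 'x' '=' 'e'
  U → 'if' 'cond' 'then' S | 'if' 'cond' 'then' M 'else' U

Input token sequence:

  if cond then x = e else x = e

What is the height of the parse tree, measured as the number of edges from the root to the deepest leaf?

3

[S [M if cond then [M x = e] else [M x = e]]]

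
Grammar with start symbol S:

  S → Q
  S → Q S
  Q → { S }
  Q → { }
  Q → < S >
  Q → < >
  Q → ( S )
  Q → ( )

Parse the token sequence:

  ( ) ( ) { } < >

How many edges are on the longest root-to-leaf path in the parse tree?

5

[S [Q ( )] [S [Q ( )] [S [Q { }] [S [Q < >]]]]]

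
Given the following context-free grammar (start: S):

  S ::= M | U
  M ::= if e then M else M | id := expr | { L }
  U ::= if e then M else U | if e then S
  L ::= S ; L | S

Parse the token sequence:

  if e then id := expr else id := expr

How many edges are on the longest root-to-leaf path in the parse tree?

3

[S [M if e then [M id := expr] else [M id := expr]]]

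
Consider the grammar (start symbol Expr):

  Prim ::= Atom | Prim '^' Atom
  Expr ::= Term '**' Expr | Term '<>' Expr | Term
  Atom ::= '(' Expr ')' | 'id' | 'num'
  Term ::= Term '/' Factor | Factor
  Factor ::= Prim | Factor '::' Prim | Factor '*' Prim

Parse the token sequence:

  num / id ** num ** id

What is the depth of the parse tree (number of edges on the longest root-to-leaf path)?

7

[Expr [Term [Term [Factor [Prim [Atom num]]]] / [Factor [Prim [Atom id]]]] ** [Expr [Term [Factor [Prim [Atom num]]]] ** [Expr [Term [Factor [Prim [Atom id]]]]]]]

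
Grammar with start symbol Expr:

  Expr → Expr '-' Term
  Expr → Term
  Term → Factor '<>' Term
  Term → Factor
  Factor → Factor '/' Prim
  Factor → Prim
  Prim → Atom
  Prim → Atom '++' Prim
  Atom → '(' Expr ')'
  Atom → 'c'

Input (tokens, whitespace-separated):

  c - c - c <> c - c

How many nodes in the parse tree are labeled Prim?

5

[Expr [Expr [Expr [Expr [Term [Factor [Prim [Atom c]]]]] - [Term [Factor [Prim [Atom c]]]]] - [Term [Factor [Prim [Atom c]]] <> [Term [Factor [Prim [Atom c]]]]]] - [Term [Factor [Prim [Atom c]]]]]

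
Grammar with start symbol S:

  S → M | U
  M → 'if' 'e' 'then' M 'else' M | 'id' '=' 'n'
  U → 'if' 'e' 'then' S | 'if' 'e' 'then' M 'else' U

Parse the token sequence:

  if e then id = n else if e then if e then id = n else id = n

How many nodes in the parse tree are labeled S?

2

[S [U if e then [M id = n] else [U if e then [S [M if e then [M id = n] else [M id = n]]]]]]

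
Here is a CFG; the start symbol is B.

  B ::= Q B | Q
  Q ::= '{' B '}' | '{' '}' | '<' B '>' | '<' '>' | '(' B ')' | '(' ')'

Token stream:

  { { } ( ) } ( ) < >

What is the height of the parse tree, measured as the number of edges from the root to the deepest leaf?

[B [Q { [B [Q { }] [B [Q ( )]]] }] [B [Q ( )] [B [Q < >]]]]

5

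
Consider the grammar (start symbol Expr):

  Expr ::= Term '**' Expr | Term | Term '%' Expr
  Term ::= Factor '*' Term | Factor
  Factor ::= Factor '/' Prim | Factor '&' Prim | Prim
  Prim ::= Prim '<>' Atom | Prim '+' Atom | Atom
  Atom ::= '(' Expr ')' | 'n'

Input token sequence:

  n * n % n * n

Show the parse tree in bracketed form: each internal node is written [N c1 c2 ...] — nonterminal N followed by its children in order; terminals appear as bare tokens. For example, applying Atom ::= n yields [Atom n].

Expr
Term % Expr
Factor * Term % Expr
Prim * Term % Expr
Atom * Term % Expr
n * Term % Expr
n * Factor % Expr
n * Prim % Expr
n * Atom % Expr
n * n % Expr
n * n % Term
n * n % Factor * Term
n * n % Prim * Term
n * n % Atom * Term
n * n % n * Term
n * n % n * Factor
n * n % n * Prim
n * n % n * Atom
n * n % n * n

[Expr [Term [Factor [Prim [Atom n]]] * [Term [Factor [Prim [Atom n]]]]] % [Expr [Term [Factor [Prim [Atom n]]] * [Term [Factor [Prim [Atom n]]]]]]]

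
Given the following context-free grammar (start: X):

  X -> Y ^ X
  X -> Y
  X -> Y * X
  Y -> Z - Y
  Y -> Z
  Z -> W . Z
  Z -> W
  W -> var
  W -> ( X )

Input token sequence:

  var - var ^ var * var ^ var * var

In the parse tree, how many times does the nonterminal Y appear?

6

[X [Y [Z [W var]] - [Y [Z [W var]]]] ^ [X [Y [Z [W var]]] * [X [Y [Z [W var]]] ^ [X [Y [Z [W var]]] * [X [Y [Z [W var]]]]]]]]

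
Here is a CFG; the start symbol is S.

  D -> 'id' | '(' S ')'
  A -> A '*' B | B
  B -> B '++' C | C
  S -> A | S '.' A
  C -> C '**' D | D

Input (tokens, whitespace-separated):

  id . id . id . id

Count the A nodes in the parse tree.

4

[S [S [S [S [A [B [C [D id]]]]] . [A [B [C [D id]]]]] . [A [B [C [D id]]]]] . [A [B [C [D id]]]]]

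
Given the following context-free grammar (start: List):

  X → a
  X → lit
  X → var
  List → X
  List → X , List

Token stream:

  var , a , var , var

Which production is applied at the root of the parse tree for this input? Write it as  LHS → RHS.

List → X , List

[List [X var] , [List [X a] , [List [X var] , [List [X var]]]]]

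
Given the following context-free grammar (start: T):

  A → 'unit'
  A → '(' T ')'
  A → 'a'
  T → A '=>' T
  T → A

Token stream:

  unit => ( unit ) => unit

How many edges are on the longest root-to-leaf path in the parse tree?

5

[T [A unit] => [T [A ( [T [A unit]] )] => [T [A unit]]]]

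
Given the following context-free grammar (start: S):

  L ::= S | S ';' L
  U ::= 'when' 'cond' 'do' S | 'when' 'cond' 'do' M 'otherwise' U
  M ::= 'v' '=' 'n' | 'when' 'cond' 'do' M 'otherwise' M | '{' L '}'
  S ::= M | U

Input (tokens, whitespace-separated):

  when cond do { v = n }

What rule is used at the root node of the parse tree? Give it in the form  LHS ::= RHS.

S ::= U

[S [U when cond do [S [M { [L [S [M v = n]]] }]]]]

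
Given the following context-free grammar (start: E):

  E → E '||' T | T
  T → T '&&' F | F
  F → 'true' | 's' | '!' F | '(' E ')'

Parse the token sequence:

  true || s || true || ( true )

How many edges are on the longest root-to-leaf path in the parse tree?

6

[E [E [E [E [T [F true]]] || [T [F s]]] || [T [F true]]] || [T [F ( [E [T [F true]]] )]]]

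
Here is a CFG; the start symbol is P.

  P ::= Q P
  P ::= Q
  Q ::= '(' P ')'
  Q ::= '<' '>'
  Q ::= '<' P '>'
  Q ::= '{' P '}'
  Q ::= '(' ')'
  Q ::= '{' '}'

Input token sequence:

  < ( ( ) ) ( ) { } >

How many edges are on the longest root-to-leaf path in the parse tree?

6

[P [Q < [P [Q ( [P [Q ( )]] )] [P [Q ( )] [P [Q { }]]]] >]]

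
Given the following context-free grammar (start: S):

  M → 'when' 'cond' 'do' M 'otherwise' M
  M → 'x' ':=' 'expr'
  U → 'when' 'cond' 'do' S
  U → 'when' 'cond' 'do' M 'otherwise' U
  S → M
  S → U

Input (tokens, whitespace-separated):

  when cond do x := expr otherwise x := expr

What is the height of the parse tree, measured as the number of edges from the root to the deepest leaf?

3

[S [M when cond do [M x := expr] otherwise [M x := expr]]]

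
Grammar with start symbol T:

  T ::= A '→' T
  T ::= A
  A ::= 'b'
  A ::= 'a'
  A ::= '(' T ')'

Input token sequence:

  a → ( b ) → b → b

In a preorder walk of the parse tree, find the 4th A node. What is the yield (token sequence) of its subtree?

[T [A a] → [T [A ( [T [A b]] )] → [T [A b] → [T [A b]]]]]

b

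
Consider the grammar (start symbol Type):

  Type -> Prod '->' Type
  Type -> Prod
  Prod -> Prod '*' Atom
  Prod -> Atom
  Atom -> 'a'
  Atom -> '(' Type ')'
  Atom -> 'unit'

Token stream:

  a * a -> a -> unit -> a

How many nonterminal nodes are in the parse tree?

14

[Type [Prod [Prod [Atom a]] * [Atom a]] -> [Type [Prod [Atom a]] -> [Type [Prod [Atom unit]] -> [Type [Prod [Atom a]]]]]]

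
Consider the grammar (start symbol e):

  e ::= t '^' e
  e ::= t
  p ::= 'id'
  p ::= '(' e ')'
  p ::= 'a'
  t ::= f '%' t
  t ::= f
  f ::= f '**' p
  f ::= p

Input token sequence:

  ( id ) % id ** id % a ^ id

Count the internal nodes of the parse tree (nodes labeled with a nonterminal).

[e [t [f [p ( [e [t [f [p id]]]] )]] % [t [f [f [p id]] ** [p id]] % [t [f [p a]]]]] ^ [e [t [f [p id]]]]]

20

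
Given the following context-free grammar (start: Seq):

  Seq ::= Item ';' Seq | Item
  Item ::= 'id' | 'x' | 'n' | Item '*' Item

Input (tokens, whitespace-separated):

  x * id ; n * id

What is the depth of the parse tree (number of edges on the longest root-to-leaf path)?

4

[Seq [Item [Item x] * [Item id]] ; [Seq [Item [Item n] * [Item id]]]]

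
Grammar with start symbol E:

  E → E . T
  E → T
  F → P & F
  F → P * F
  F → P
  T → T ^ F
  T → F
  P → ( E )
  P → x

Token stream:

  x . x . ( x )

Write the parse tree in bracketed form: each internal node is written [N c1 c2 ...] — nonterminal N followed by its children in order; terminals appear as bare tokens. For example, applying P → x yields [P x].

[E [E [E [T [F [P x]]]] . [T [F [P x]]]] . [T [F [P ( [E [T [F [P x]]]] )]]]]

E
E . T
E . T . T
T . T . T
F . T . T
P . T . T
x . T . T
x . F . T
x . P . T
x . x . T
x . x . F
x . x . P
x . x . ( E )
x . x . ( T )
x . x . ( F )
x . x . ( P )
x . x . ( x )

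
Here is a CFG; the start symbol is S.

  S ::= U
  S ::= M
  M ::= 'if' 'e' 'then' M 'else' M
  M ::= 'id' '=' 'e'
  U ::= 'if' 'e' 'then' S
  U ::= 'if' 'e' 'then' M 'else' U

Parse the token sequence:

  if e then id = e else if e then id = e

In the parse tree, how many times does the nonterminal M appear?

[S [U if e then [M id = e] else [U if e then [S [M id = e]]]]]

2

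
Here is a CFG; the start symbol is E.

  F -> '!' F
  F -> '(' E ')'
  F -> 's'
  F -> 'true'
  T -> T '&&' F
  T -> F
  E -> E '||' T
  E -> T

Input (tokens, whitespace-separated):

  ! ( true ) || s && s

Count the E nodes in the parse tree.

[E [E [T [F ! [F ( [E [T [F true]]] )]]]] || [T [T [F s]] && [F s]]]

3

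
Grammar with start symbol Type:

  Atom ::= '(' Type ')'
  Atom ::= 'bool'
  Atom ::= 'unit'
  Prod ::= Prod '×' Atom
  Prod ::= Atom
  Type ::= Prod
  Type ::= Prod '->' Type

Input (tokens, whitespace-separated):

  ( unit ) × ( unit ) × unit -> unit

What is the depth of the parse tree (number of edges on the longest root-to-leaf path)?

[Type [Prod [Prod [Prod [Atom ( [Type [Prod [Atom unit]]] )]] × [Atom ( [Type [Prod [Atom unit]]] )]] × [Atom unit]] -> [Type [Prod [Atom unit]]]]

8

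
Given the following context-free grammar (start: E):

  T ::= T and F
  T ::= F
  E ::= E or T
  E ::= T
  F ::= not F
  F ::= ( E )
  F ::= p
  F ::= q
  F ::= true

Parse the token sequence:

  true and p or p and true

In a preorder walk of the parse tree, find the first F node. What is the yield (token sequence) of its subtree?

true

[E [E [T [T [F true]] and [F p]]] or [T [T [F p]] and [F true]]]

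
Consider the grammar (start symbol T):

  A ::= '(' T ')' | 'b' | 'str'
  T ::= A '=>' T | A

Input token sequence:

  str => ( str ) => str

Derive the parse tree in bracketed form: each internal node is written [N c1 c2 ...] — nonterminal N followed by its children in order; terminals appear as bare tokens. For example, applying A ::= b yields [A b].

[T [A str] => [T [A ( [T [A str]] )] => [T [A str]]]]

T
A => T
str => T
str => A => T
str => ( T ) => T
str => ( A ) => T
str => ( str ) => T
str => ( str ) => A
str => ( str ) => str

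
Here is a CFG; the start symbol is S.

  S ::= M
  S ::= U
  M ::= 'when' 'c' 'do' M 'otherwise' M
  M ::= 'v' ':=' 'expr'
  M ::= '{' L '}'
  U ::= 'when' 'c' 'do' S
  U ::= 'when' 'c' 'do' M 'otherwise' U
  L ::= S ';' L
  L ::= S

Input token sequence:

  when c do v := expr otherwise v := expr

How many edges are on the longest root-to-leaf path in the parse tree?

[S [M when c do [M v := expr] otherwise [M v := expr]]]

3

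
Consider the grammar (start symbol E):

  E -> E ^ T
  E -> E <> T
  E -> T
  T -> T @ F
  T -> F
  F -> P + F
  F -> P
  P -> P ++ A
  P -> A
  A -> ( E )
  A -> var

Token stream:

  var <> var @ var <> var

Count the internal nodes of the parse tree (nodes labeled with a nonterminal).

19

[E [E [E [T [F [P [A var]]]]] <> [T [T [F [P [A var]]]] @ [F [P [A var]]]]] <> [T [F [P [A var]]]]]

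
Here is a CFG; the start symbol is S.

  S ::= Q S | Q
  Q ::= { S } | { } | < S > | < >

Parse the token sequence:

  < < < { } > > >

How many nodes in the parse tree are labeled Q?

[S [Q < [S [Q < [S [Q < [S [Q { }]] >]] >]] >]]

4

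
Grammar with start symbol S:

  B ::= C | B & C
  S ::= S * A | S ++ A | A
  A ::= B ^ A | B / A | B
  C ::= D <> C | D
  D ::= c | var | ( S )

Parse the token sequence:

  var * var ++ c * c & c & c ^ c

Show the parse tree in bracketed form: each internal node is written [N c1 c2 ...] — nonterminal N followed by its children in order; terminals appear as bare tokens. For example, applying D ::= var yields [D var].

[S [S [S [S [A [B [C [D var]]]]] * [A [B [C [D var]]]]] ++ [A [B [C [D c]]]]] * [A [B [B [B [C [D c]]] & [C [D c]]] & [C [D c]]] ^ [A [B [C [D c]]]]]]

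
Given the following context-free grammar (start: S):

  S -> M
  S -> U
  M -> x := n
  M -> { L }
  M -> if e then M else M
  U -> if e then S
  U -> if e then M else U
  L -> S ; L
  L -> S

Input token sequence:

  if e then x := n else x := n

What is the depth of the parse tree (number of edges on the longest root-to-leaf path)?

3

[S [M if e then [M x := n] else [M x := n]]]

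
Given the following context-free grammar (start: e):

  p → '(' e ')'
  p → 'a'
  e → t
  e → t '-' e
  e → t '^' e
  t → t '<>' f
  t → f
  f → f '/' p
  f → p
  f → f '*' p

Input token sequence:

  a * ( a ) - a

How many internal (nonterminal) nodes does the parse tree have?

14

[e [t [f [f [p a]] * [p ( [e [t [f [p a]]]] )]]] - [e [t [f [p a]]]]]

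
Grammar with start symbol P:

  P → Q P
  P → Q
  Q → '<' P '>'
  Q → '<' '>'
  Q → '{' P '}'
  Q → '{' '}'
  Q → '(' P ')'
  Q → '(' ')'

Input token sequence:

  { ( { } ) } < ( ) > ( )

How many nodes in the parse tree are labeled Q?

[P [Q { [P [Q ( [P [Q { }]] )]] }] [P [Q < [P [Q ( )]] >] [P [Q ( )]]]]

6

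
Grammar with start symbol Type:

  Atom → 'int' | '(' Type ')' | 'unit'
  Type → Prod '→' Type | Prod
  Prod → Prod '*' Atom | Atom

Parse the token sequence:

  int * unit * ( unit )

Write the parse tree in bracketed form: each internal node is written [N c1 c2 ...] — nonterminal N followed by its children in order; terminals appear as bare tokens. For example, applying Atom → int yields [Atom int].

[Type [Prod [Prod [Prod [Atom int]] * [Atom unit]] * [Atom ( [Type [Prod [Atom unit]]] )]]]

Type
Prod
Prod * Atom
Prod * Atom * Atom
Atom * Atom * Atom
int * Atom * Atom
int * unit * Atom
int * unit * ( Type )
int * unit * ( Prod )
int * unit * ( Atom )
int * unit * ( unit )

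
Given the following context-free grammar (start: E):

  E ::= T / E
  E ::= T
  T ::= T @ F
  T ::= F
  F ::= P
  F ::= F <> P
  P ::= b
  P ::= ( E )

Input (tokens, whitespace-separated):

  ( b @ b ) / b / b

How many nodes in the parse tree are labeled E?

[E [T [F [P ( [E [T [T [F [P b]]] @ [F [P b]]]] )]]] / [E [T [F [P b]]] / [E [T [F [P b]]]]]]

4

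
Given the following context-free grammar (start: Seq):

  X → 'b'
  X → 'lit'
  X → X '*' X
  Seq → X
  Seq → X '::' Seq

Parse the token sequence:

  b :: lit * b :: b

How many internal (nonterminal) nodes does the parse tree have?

[Seq [X b] :: [Seq [X [X lit] * [X b]] :: [Seq [X b]]]]

8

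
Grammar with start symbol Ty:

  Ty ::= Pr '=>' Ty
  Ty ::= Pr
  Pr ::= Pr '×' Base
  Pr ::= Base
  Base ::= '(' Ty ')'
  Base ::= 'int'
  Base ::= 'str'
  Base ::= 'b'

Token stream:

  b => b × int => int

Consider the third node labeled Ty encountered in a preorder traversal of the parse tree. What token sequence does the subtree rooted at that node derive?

int

[Ty [Pr [Base b]] => [Ty [Pr [Pr [Base b]] × [Base int]] => [Ty [Pr [Base int]]]]]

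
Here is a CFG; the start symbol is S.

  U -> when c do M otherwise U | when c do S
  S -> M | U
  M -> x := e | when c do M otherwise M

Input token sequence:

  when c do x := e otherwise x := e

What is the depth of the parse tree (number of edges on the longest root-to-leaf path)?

[S [M when c do [M x := e] otherwise [M x := e]]]

3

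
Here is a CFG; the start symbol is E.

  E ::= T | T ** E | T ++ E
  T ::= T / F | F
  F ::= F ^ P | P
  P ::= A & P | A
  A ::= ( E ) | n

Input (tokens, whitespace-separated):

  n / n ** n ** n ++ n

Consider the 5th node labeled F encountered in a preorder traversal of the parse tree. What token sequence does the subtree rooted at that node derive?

[E [T [T [F [P [A n]]]] / [F [P [A n]]]] ** [E [T [F [P [A n]]]] ** [E [T [F [P [A n]]]] ++ [E [T [F [P [A n]]]]]]]]

n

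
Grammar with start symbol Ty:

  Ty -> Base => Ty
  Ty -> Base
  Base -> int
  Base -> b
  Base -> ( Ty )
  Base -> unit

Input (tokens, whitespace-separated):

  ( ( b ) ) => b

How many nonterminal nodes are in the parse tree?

[Ty [Base ( [Ty [Base ( [Ty [Base b]] )]] )] => [Ty [Base b]]]

8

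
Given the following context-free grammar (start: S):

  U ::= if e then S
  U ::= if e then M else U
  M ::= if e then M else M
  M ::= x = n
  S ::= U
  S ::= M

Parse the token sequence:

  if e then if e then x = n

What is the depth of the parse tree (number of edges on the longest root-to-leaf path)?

6

[S [U if e then [S [U if e then [S [M x = n]]]]]]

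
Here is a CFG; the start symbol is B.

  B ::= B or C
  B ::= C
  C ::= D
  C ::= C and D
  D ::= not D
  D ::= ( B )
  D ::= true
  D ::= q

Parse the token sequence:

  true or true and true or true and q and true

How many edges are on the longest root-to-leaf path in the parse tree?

5

[B [B [B [C [D true]]] or [C [C [D true]] and [D true]]] or [C [C [C [D true]] and [D q]] and [D true]]]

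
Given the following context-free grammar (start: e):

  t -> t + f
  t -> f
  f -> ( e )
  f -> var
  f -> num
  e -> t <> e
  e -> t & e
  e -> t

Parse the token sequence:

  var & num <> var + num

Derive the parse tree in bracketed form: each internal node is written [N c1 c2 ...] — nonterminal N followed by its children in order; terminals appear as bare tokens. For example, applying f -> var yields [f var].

[e [t [f var]] & [e [t [f num]] <> [e [t [t [f var]] + [f num]]]]]

e
t & e
f & e
var & e
var & t <> e
var & f <> e
var & num <> e
var & num <> t
var & num <> t + f
var & num <> f + f
var & num <> var + f
var & num <> var + num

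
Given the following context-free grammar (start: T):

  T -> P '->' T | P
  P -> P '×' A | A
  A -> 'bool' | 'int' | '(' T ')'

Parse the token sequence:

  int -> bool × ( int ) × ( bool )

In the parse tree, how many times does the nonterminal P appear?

[T [P [A int]] -> [T [P [P [P [A bool]] × [A ( [T [P [A int]]] )]] × [A ( [T [P [A bool]]] )]]]]

6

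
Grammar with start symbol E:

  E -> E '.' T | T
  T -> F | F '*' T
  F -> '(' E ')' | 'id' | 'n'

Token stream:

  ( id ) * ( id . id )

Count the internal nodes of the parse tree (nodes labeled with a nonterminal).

14

[E [T [F ( [E [T [F id]]] )] * [T [F ( [E [E [T [F id]]] . [T [F id]]] )]]]]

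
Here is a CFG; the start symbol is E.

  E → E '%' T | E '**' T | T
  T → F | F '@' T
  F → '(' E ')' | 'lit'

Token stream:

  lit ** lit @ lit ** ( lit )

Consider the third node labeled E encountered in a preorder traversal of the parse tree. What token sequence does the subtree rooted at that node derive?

[E [E [E [T [F lit]]] ** [T [F lit] @ [T [F lit]]]] ** [T [F ( [E [T [F lit]]] )]]]

lit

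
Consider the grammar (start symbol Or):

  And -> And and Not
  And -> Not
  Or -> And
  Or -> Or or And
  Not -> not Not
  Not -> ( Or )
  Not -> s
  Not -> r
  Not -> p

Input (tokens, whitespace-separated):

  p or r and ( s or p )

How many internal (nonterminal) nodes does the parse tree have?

[Or [Or [And [Not p]]] or [And [And [Not r]] and [Not ( [Or [Or [And [Not s]]] or [And [Not p]]] )]]]

14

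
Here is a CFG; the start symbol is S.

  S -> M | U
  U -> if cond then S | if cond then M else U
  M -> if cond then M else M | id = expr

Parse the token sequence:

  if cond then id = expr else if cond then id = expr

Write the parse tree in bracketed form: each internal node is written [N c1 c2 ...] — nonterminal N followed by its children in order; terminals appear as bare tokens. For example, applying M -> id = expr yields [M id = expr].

[S [U if cond then [M id = expr] else [U if cond then [S [M id = expr]]]]]

S
U
if cond then M else U
if cond then id = expr else U
if cond then id = expr else if cond then S
if cond then id = expr else if cond then M
if cond then id = expr else if cond then id = expr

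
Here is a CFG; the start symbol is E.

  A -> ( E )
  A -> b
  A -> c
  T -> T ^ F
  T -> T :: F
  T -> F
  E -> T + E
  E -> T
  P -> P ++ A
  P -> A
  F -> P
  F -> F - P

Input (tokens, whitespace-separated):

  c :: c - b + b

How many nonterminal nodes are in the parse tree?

[E [T [T [F [P [A c]]]] :: [F [F [P [A c]]] - [P [A b]]]] + [E [T [F [P [A b]]]]]]

17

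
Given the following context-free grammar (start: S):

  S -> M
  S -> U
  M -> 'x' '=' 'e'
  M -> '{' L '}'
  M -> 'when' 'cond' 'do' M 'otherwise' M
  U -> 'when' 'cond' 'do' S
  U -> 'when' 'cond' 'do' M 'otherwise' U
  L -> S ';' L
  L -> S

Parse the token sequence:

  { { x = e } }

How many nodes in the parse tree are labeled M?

3

[S [M { [L [S [M { [L [S [M x = e]]] }]]] }]]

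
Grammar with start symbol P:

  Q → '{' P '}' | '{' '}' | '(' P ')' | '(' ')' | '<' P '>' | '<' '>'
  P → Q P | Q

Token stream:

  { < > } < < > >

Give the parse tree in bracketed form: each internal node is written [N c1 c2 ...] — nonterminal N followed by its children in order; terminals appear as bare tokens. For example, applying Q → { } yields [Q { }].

[P [Q { [P [Q < >]] }] [P [Q < [P [Q < >]] >]]]

P
Q P
{ P } P
{ Q } P
{ < > } P
{ < > } Q
{ < > } < P >
{ < > } < Q >
{ < > } < < > >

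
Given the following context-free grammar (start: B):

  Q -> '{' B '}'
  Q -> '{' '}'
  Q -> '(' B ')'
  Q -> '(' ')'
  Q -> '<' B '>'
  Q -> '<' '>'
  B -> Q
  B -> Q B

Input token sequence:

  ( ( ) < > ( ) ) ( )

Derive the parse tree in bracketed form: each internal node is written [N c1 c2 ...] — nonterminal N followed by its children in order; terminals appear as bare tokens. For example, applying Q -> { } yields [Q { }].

[B [Q ( [B [Q ( )] [B [Q < >] [B [Q ( )]]]] )] [B [Q ( )]]]

B
Q B
( B ) B
( Q B ) B
( ( ) B ) B
( ( ) Q B ) B
( ( ) < > B ) B
( ( ) < > Q ) B
( ( ) < > ( ) ) B
( ( ) < > ( ) ) Q
( ( ) < > ( ) ) ( )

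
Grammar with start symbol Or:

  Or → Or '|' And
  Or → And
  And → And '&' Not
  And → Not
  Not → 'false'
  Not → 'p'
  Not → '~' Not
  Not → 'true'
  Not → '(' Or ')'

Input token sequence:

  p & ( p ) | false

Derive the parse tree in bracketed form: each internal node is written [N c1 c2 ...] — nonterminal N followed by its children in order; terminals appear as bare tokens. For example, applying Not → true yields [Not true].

[Or [Or [And [And [Not p]] & [Not ( [Or [And [Not p]]] )]]] | [And [Not false]]]

Or
Or | And
And | And
And & Not | And
Not & Not | And
p & Not | And
p & ( Or ) | And
p & ( And ) | And
p & ( Not ) | And
p & ( p ) | And
p & ( p ) | Not
p & ( p ) | false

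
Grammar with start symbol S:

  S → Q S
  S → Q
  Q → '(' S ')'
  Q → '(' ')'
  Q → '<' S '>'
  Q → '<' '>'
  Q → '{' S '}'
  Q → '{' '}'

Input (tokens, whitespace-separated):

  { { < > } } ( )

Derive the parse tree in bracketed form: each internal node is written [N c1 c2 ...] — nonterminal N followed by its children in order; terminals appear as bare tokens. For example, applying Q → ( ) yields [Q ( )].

S
Q S
{ S } S
{ Q } S
{ { S } } S
{ { Q } } S
{ { < > } } S
{ { < > } } Q
{ { < > } } ( )

[S [Q { [S [Q { [S [Q < >]] }]] }] [S [Q ( )]]]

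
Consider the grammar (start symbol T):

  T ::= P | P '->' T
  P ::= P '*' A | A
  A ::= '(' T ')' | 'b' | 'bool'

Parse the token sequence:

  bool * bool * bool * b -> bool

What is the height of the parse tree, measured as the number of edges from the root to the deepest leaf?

[T [P [P [P [P [A bool]] * [A bool]] * [A bool]] * [A b]] -> [T [P [A bool]]]]

6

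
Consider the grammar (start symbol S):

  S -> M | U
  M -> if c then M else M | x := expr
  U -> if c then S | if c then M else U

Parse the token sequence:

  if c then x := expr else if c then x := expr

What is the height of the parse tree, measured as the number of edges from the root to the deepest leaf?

[S [U if c then [M x := expr] else [U if c then [S [M x := expr]]]]]

5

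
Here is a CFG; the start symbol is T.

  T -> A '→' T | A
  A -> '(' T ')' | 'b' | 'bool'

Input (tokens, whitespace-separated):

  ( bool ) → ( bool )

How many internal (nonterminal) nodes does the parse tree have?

8

[T [A ( [T [A bool]] )] → [T [A ( [T [A bool]] )]]]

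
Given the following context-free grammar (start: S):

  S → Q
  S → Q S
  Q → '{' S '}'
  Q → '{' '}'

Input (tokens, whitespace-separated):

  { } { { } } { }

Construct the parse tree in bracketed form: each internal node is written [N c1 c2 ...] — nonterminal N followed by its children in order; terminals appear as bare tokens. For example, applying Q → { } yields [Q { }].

[S [Q { }] [S [Q { [S [Q { }]] }] [S [Q { }]]]]

S
Q S
{ } S
{ } Q S
{ } { S } S
{ } { Q } S
{ } { { } } S
{ } { { } } Q
{ } { { } } { }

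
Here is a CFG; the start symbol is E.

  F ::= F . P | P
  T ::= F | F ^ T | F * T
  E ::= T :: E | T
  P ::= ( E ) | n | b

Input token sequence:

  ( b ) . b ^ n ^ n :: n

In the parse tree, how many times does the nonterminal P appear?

[E [T [F [F [P ( [E [T [F [P b]]]] )]] . [P b]] ^ [T [F [P n]] ^ [T [F [P n]]]]] :: [E [T [F [P n]]]]]

6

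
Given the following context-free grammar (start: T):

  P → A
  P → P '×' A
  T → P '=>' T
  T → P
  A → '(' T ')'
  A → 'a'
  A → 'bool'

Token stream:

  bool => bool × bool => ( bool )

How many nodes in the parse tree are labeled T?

4

[T [P [A bool]] => [T [P [P [A bool]] × [A bool]] => [T [P [A ( [T [P [A bool]]] )]]]]]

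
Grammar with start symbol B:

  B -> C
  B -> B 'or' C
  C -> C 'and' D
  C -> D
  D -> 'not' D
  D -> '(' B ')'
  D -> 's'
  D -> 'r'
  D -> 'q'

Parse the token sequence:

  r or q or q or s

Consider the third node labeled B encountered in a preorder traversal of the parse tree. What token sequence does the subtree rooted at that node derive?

r or q

[B [B [B [B [C [D r]]] or [C [D q]]] or [C [D q]]] or [C [D s]]]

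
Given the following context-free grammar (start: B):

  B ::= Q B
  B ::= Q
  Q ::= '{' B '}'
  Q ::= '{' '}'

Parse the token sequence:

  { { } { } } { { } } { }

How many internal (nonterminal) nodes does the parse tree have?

12

[B [Q { [B [Q { }] [B [Q { }]]] }] [B [Q { [B [Q { }]] }] [B [Q { }]]]]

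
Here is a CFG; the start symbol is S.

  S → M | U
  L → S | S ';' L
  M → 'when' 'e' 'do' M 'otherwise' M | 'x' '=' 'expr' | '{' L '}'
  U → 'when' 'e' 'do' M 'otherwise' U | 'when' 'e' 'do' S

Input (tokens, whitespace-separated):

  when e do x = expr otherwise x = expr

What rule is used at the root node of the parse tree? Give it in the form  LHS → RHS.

[S [M when e do [M x = expr] otherwise [M x = expr]]]

S → M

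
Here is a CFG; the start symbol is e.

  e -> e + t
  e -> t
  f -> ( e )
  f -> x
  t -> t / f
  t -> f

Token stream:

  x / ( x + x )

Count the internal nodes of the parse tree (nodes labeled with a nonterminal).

11

[e [t [t [f x]] / [f ( [e [e [t [f x]]] + [t [f x]]] )]]]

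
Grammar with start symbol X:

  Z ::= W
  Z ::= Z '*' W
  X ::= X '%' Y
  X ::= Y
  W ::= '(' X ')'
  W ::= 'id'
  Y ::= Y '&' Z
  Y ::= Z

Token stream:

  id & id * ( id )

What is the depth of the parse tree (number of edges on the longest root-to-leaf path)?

[X [Y [Y [Z [W id]]] & [Z [Z [W id]] * [W ( [X [Y [Z [W id]]]] )]]]]

8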